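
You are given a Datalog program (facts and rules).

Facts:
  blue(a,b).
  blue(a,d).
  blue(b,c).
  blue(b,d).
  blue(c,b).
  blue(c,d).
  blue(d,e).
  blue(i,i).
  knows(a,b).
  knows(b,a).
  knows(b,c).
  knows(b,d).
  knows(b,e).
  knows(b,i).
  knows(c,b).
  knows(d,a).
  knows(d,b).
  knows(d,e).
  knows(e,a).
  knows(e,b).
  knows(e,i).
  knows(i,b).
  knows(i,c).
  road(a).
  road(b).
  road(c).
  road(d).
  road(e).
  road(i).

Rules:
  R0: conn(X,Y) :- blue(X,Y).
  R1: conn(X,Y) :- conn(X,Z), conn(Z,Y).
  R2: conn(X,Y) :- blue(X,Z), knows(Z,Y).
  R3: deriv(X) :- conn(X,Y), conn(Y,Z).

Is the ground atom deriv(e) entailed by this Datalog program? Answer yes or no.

no

round 1: derive conn(a,b) via R0 from blue(a,b)
round 1: derive conn(a,d) via R0 from blue(a,d)
round 1: derive conn(b,c) via R0 from blue(b,c)
round 1: derive conn(b,d) via R0 from blue(b,d)
round 1: derive conn(c,b) via R0 from blue(c,b)
round 1: derive conn(c,d) via R0 from blue(c,d)
round 1: derive conn(d,e) via R0 from blue(d,e)
round 1: derive conn(i,i) via R0 from blue(i,i)
round 1: derive conn(a,a) via R2 from blue(a,b), knows(b,a)
round 1: derive conn(a,c) via R2 from blue(a,b), knows(b,c)
round 1: derive conn(a,e) via R2 from blue(a,b), knows(b,e)
round 1: derive conn(a,i) via R2 from blue(a,b), knows(b,i)
round 1: derive conn(b,a) via R2 from blue(b,d), knows(d,a)
round 1: derive conn(b,b) via R2 from blue(b,c), knows(c,b)
round 1: derive conn(b,e) via R2 from blue(b,d), knows(d,e)
round 1: derive conn(c,a) via R2 from blue(c,b), knows(b,a)
round 1: derive conn(c,c) via R2 from blue(c,b), knows(b,c)
round 1: derive conn(c,e) via R2 from blue(c,b), knows(b,e)
round 1: derive conn(c,i) via R2 from blue(c,b), knows(b,i)
round 1: derive conn(d,a) via R2 from blue(d,e), knows(e,a)
round 1: derive conn(d,b) via R2 from blue(d,e), knows(e,b)
round 1: derive conn(d,i) via R2 from blue(d,e), knows(e,i)
round 1: derive conn(i,b) via R2 from blue(i,i), knows(i,b)
round 1: derive conn(i,c) via R2 from blue(i,i), knows(i,c)
round 2: derive conn(b,i) via R1 from conn(b,a), conn(a,i)
round 2: derive conn(d,c) via R1 from conn(d,a), conn(a,c)
round 2: derive conn(d,d) via R1 from conn(d,a), conn(a,d)
round 2: derive conn(i,a) via R1 from conn(i,b), conn(b,a)
round 2: derive conn(i,d) via R1 from conn(i,b), conn(b,d)
round 2: derive conn(i,e) via R1 from conn(i,b), conn(b,e)
round 2: derive deriv(a) via R3 from conn(a,a), conn(a,a)
round 2: derive deriv(b) via R3 from conn(b,a), conn(a,a)
round 2: derive deriv(c) via R3 from conn(c,a), conn(a,a)
round 2: derive deriv(d) via R3 from conn(d,a), conn(a,a)
round 2: derive deriv(i) via R3 from conn(i,b), conn(b,a)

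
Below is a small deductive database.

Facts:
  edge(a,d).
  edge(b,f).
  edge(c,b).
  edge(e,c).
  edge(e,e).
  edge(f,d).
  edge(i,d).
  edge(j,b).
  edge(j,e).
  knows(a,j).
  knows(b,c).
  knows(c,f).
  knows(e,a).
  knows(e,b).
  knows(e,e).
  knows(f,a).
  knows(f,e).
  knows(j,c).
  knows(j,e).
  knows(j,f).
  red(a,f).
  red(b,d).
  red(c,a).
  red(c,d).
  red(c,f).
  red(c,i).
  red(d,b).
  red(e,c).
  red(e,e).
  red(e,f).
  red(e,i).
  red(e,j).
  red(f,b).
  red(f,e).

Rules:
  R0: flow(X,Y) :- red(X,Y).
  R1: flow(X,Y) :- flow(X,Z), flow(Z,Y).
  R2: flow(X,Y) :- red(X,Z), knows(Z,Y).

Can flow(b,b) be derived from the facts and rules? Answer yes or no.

round 1: derive flow(a,f) via R0 from red(a,f)
round 1: derive flow(b,d) via R0 from red(b,d)
round 1: derive flow(c,a) via R0 from red(c,a)
round 1: derive flow(c,d) via R0 from red(c,d)
round 1: derive flow(c,f) via R0 from red(c,f)
round 1: derive flow(c,i) via R0 from red(c,i)
round 1: derive flow(d,b) via R0 from red(d,b)
round 1: derive flow(e,c) via R0 from red(e,c)
round 1: derive flow(e,e) via R0 from red(e,e)
round 1: derive flow(e,f) via R0 from red(e,f)
round 1: derive flow(e,i) via R0 from red(e,i)
round 1: derive flow(e,j) via R0 from red(e,j)
round 1: derive flow(f,b) via R0 from red(f,b)
round 1: derive flow(f,e) via R0 from red(f,e)
round 1: derive flow(a,a) via R2 from red(a,f), knows(f,a)
round 1: derive flow(a,e) via R2 from red(a,f), knows(f,e)
round 1: derive flow(c,e) via R2 from red(c,f), knows(f,e)
round 1: derive flow(c,j) via R2 from red(c,a), knows(a,j)
round 1: derive flow(d,c) via R2 from red(d,b), knows(b,c)
round 1: derive flow(e,a) via R2 from red(e,e), knows(e,a)
round 1: derive flow(e,b) via R2 from red(e,e), knows(e,b)
round 1: derive flow(f,a) via R2 from red(f,e), knows(e,a)
round 1: derive flow(f,c) via R2 from red(f,b), knows(b,c)
round 2: derive flow(a,b) via R1 from flow(a,e), flow(e,b)
round 2: derive flow(a,c) via R1 from flow(a,e), flow(e,c)
round 2: derive flow(a,i) via R1 from flow(a,e), flow(e,i)
round 2: derive flow(a,j) via R1 from flow(a,e), flow(e,j)
round 2: derive flow(b,b) via R1 from flow(b,d), flow(d,b)
round 2: derive flow(b,c) via R1 from flow(b,d), flow(d,c)
round 2: derive flow(c,b) via R1 from flow(c,d), flow(d,b)
round 2: derive flow(c,c) via R1 from flow(c,d), flow(d,c)
round 2: derive flow(d,a) via R1 from flow(d,c), flow(c,a)
round 2: derive flow(d,d) via R1 from flow(d,b), flow(b,d)
round 2: derive flow(d,e) via R1 from flow(d,c), flow(c,e)
round 2: derive flow(d,f) via R1 from flow(d,c), flow(c,f)
round 2: derive flow(d,i) via R1 from flow(d,c), flow(c,i)
round 2: derive flow(d,j) via R1 from flow(d,c), flow(c,j)
round 2: derive flow(e,d) via R1 from flow(e,b), flow(b,d)
round 2: derive flow(f,d) via R1 from flow(f,b), flow(b,d)
round 2: derive flow(f,f) via R1 from flow(f,a), flow(a,f)
round 2: derive flow(f,i) via R1 from flow(f,c), flow(c,i)
round 2: derive flow(f,j) via R1 from flow(f,c), flow(c,j)
round 3: derive flow(a,d) via R1 from flow(a,b), flow(b,d)
round 3: derive flow(b,a) via R1 from flow(b,c), flow(c,a)
round 3: derive flow(b,e) via R1 from flow(b,c), flow(c,e)
round 3: derive flow(b,f) via R1 from flow(b,c), flow(c,f)
round 3: derive flow(b,i) via R1 from flow(b,c), flow(c,i)
round 3: derive flow(b,j) via R1 from flow(b,c), flow(c,j)

yes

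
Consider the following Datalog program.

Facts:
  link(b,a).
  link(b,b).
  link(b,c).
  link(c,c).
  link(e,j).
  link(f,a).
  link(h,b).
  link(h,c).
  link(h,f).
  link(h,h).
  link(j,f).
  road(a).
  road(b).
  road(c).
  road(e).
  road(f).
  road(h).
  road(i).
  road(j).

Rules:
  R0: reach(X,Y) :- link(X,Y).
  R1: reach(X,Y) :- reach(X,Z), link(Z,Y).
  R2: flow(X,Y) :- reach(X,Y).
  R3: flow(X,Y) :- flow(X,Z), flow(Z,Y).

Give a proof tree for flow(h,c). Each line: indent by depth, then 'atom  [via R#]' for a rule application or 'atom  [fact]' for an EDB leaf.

round 1: derive reach(b,a) via R0 from link(b,a)
round 1: derive reach(b,b) via R0 from link(b,b)
round 1: derive reach(b,c) via R0 from link(b,c)
round 1: derive reach(c,c) via R0 from link(c,c)
round 1: derive reach(e,j) via R0 from link(e,j)
round 1: derive reach(f,a) via R0 from link(f,a)
round 1: derive reach(h,b) via R0 from link(h,b)
round 1: derive reach(h,c) via R0 from link(h,c)
round 1: derive reach(h,f) via R0 from link(h,f)
round 1: derive reach(h,h) via R0 from link(h,h)
round 1: derive reach(j,f) via R0 from link(j,f)
round 2: derive reach(e,f) via R1 from reach(e,j), link(j,f)
round 2: derive reach(h,a) via R1 from reach(h,b), link(b,a)
round 2: derive reach(j,a) via R1 from reach(j,f), link(f,a)
round 2: derive flow(b,a) via R2 from reach(b,a)
round 2: derive flow(b,b) via R2 from reach(b,b)
round 2: derive flow(b,c) via R2 from reach(b,c)
round 2: derive flow(c,c) via R2 from reach(c,c)
round 2: derive flow(e,j) via R2 from reach(e,j)
round 2: derive flow(f,a) via R2 from reach(f,a)
round 2: derive flow(h,b) via R2 from reach(h,b)
round 2: derive flow(h,c) via R2 from reach(h,c)
round 2: derive flow(h,f) via R2 from reach(h,f)
round 2: derive flow(h,h) via R2 from reach(h,h)
round 2: derive flow(j,f) via R2 from reach(j,f)
round 3: derive reach(e,a) via R1 from reach(e,f), link(f,a)
round 3: derive flow(e,f) via R2 from reach(e,f)
round 3: derive flow(h,a) via R2 from reach(h,a)
round 3: derive flow(j,a) via R2 from reach(j,a)
round 4: derive flow(e,a) via R2 from reach(e,a)

flow(h,c)  [via R2]
  reach(h,c)  [via R0]
    link(h,c)  [fact]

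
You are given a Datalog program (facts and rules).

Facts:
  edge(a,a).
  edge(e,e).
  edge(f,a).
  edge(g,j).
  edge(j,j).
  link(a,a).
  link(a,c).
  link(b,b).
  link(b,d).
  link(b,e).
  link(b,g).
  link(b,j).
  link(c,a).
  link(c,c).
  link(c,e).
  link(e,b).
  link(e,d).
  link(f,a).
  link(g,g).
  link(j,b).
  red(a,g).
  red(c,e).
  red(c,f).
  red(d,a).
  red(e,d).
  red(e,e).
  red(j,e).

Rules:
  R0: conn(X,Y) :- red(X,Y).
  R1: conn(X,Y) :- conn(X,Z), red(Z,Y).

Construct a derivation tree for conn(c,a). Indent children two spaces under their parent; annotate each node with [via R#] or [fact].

conn(c,a)  [via R1]
  conn(c,d)  [via R1]
    conn(c,e)  [via R0]
      red(c,e)  [fact]
    red(e,d)  [fact]
  red(d,a)  [fact]

round 1: derive conn(a,g) via R0 from red(a,g)
round 1: derive conn(c,e) via R0 from red(c,e)
round 1: derive conn(c,f) via R0 from red(c,f)
round 1: derive conn(d,a) via R0 from red(d,a)
round 1: derive conn(e,d) via R0 from red(e,d)
round 1: derive conn(e,e) via R0 from red(e,e)
round 1: derive conn(j,e) via R0 from red(j,e)
round 2: derive conn(c,d) via R1 from conn(c,e), red(e,d)
round 2: derive conn(d,g) via R1 from conn(d,a), red(a,g)
round 2: derive conn(e,a) via R1 from conn(e,d), red(d,a)
round 2: derive conn(j,d) via R1 from conn(j,e), red(e,d)
round 3: derive conn(c,a) via R1 from conn(c,d), red(d,a)
round 3: derive conn(e,g) via R1 from conn(e,a), red(a,g)
round 3: derive conn(j,a) via R1 from conn(j,d), red(d,a)
round 4: derive conn(c,g) via R1 from conn(c,a), red(a,g)
round 4: derive conn(j,g) via R1 from conn(j,a), red(a,g)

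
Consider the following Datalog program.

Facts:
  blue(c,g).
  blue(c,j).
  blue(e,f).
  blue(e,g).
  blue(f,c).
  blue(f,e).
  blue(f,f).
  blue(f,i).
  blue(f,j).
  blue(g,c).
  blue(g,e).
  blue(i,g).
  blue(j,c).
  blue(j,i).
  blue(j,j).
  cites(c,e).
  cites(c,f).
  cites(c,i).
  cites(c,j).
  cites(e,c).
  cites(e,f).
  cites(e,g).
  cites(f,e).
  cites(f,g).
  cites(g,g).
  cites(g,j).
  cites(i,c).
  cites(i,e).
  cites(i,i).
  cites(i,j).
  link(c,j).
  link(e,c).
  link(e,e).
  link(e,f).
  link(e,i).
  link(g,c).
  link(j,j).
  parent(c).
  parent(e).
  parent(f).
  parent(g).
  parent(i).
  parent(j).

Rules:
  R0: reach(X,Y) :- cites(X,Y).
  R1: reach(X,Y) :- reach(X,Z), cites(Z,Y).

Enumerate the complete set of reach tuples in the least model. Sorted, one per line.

round 1: derive reach(c,e) via R0 from cites(c,e)
round 1: derive reach(c,f) via R0 from cites(c,f)
round 1: derive reach(c,i) via R0 from cites(c,i)
round 1: derive reach(c,j) via R0 from cites(c,j)
round 1: derive reach(e,c) via R0 from cites(e,c)
round 1: derive reach(e,f) via R0 from cites(e,f)
round 1: derive reach(e,g) via R0 from cites(e,g)
round 1: derive reach(f,e) via R0 from cites(f,e)
round 1: derive reach(f,g) via R0 from cites(f,g)
round 1: derive reach(g,g) via R0 from cites(g,g)
round 1: derive reach(g,j) via R0 from cites(g,j)
round 1: derive reach(i,c) via R0 from cites(i,c)
round 1: derive reach(i,e) via R0 from cites(i,e)
round 1: derive reach(i,i) via R0 from cites(i,i)
round 1: derive reach(i,j) via R0 from cites(i,j)
round 2: derive reach(c,c) via R1 from reach(c,e), cites(e,c)
round 2: derive reach(c,g) via R1 from reach(c,e), cites(e,g)
round 2: derive reach(e,e) via R1 from reach(e,c), cites(c,e)
round 2: derive reach(e,i) via R1 from reach(e,c), cites(c,i)
round 2: derive reach(e,j) via R1 from reach(e,c), cites(c,j)
round 2: derive reach(f,c) via R1 from reach(f,e), cites(e,c)
round 2: derive reach(f,f) via R1 from reach(f,e), cites(e,f)
round 2: derive reach(f,j) via R1 from reach(f,g), cites(g,j)
round 2: derive reach(i,f) via R1 from reach(i,c), cites(c,f)
round 2: derive reach(i,g) via R1 from reach(i,e), cites(e,g)
round 3: derive reach(f,i) via R1 from reach(f,c), cites(c,i)

reach(c,c)
reach(c,e)
reach(c,f)
reach(c,g)
reach(c,i)
reach(c,j)
reach(e,c)
reach(e,e)
reach(e,f)
reach(e,g)
reach(e,i)
reach(e,j)
reach(f,c)
reach(f,e)
reach(f,f)
reach(f,g)
reach(f,i)
reach(f,j)
reach(g,g)
reach(g,j)
reach(i,c)
reach(i,e)
reach(i,f)
reach(i,g)
reach(i,i)
reach(i,j)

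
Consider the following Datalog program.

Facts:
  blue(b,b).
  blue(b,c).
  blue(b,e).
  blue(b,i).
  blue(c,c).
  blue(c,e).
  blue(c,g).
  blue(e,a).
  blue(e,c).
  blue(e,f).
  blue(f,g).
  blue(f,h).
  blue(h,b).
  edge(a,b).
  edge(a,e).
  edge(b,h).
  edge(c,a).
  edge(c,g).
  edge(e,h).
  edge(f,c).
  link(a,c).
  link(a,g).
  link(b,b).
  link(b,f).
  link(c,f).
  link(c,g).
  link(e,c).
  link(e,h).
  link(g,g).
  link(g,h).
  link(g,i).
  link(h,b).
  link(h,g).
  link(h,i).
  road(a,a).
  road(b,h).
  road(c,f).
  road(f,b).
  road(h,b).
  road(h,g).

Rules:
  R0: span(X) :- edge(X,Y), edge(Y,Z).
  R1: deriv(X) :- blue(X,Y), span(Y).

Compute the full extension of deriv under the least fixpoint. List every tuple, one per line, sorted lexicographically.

deriv(b)
deriv(c)
deriv(e)

round 1: derive span(a) via R0 from edge(a,b), edge(b,h)
round 1: derive span(c) via R0 from edge(c,a), edge(a,b)
round 1: derive span(f) via R0 from edge(f,c), edge(c,a)
round 2: derive deriv(b) via R1 from blue(b,c), span(c)
round 2: derive deriv(c) via R1 from blue(c,c), span(c)
round 2: derive deriv(e) via R1 from blue(e,a), span(a)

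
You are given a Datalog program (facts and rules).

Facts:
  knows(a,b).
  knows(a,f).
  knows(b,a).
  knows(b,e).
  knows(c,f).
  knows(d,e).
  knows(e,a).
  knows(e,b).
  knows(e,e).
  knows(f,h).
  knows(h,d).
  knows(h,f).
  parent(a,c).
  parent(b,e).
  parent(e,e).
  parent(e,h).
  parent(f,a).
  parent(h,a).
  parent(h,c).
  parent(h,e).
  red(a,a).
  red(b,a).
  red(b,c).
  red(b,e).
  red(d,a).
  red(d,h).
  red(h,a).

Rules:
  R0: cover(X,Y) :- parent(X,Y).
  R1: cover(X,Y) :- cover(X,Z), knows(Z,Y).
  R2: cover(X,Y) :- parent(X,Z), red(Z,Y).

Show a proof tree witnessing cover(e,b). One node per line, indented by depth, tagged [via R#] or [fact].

cover(e,b)  [via R1]
  cover(e,a)  [via R2]
    parent(e,h)  [fact]
    red(h,a)  [fact]
  knows(a,b)  [fact]

round 1: derive cover(a,c) via R0 from parent(a,c)
round 1: derive cover(b,e) via R0 from parent(b,e)
round 1: derive cover(e,e) via R0 from parent(e,e)
round 1: derive cover(e,h) via R0 from parent(e,h)
round 1: derive cover(f,a) via R0 from parent(f,a)
round 1: derive cover(h,a) via R0 from parent(h,a)
round 1: derive cover(h,c) via R0 from parent(h,c)
round 1: derive cover(h,e) via R0 from parent(h,e)
round 1: derive cover(e,a) via R2 from parent(e,h), red(h,a)
round 2: derive cover(a,f) via R1 from cover(a,c), knows(c,f)
round 2: derive cover(b,a) via R1 from cover(b,e), knows(e,a)
round 2: derive cover(b,b) via R1 from cover(b,e), knows(e,b)
round 2: derive cover(e,b) via R1 from cover(e,a), knows(a,b)
round 2: derive cover(e,d) via R1 from cover(e,h), knows(h,d)
round 2: derive cover(e,f) via R1 from cover(e,a), knows(a,f)
round 2: derive cover(f,b) via R1 from cover(f,a), knows(a,b)
round 2: derive cover(f,f) via R1 from cover(f,a), knows(a,f)
round 2: derive cover(h,b) via R1 from cover(h,a), knows(a,b)
round 2: derive cover(h,f) via R1 from cover(h,a), knows(a,f)
round 3: derive cover(a,h) via R1 from cover(a,f), knows(f,h)
round 3: derive cover(b,f) via R1 from cover(b,a), knows(a,f)
round 3: derive cover(f,e) via R1 from cover(f,b), knows(b,e)
round 3: derive cover(f,h) via R1 from cover(f,f), knows(f,h)
round 3: derive cover(h,h) via R1 from cover(h,f), knows(f,h)
round 4: derive cover(a,d) via R1 from cover(a,h), knows(h,d)
round 4: derive cover(b,h) via R1 from cover(b,f), knows(f,h)
round 4: derive cover(f,d) via R1 from cover(f,h), knows(h,d)
round 4: derive cover(h,d) via R1 from cover(h,h), knows(h,d)
round 5: derive cover(a,e) via R1 from cover(a,d), knows(d,e)
round 5: derive cover(b,d) via R1 from cover(b,h), knows(h,d)
round 6: derive cover(a,a) via R1 from cover(a,e), knows(e,a)
round 6: derive cover(a,b) via R1 from cover(a,e), knows(e,b)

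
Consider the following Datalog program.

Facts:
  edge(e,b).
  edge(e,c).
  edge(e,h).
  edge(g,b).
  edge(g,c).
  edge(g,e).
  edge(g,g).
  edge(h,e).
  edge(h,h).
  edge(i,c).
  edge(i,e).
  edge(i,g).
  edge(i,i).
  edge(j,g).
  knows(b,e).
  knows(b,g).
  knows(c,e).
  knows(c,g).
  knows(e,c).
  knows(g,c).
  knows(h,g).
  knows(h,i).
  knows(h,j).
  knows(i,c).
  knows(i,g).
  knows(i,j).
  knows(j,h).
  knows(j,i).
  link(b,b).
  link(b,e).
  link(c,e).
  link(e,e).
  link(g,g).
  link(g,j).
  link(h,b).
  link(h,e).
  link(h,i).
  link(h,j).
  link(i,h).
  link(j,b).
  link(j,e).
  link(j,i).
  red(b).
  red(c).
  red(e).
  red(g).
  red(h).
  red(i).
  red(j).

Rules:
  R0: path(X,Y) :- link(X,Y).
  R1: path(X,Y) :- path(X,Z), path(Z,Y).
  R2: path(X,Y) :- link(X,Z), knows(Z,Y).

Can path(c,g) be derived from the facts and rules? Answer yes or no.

no

round 1: derive path(b,b) via R0 from link(b,b)
round 1: derive path(b,e) via R0 from link(b,e)
round 1: derive path(c,e) via R0 from link(c,e)
round 1: derive path(e,e) via R0 from link(e,e)
round 1: derive path(g,g) via R0 from link(g,g)
round 1: derive path(g,j) via R0 from link(g,j)
round 1: derive path(h,b) via R0 from link(h,b)
round 1: derive path(h,e) via R0 from link(h,e)
round 1: derive path(h,i) via R0 from link(h,i)
round 1: derive path(h,j) via R0 from link(h,j)
round 1: derive path(i,h) via R0 from link(i,h)
round 1: derive path(j,b) via R0 from link(j,b)
round 1: derive path(j,e) via R0 from link(j,e)
round 1: derive path(j,i) via R0 from link(j,i)
round 1: derive path(b,c) via R2 from link(b,e), knows(e,c)
round 1: derive path(b,g) via R2 from link(b,b), knows(b,g)
round 1: derive path(c,c) via R2 from link(c,e), knows(e,c)
round 1: derive path(e,c) via R2 from link(e,e), knows(e,c)
round 1: derive path(g,c) via R2 from link(g,g), knows(g,c)
round 1: derive path(g,h) via R2 from link(g,j), knows(j,h)
round 1: derive path(g,i) via R2 from link(g,j), knows(j,i)
round 1: derive path(h,c) via R2 from link(h,e), knows(e,c)
round 1: derive path(h,g) via R2 from link(h,b), knows(b,g)
round 1: derive path(h,h) via R2 from link(h,j), knows(j,h)
round 1: derive path(i,g) via R2 from link(i,h), knows(h,g)
round 1: derive path(i,i) via R2 from link(i,h), knows(h,i)
round 1: derive path(i,j) via R2 from link(i,h), knows(h,j)
round 1: derive path(j,c) via R2 from link(j,e), knows(e,c)
round 1: derive path(j,g) via R2 from link(j,b), knows(b,g)
round 1: derive path(j,j) via R2 from link(j,i), knows(i,j)
round 2: derive path(b,h) via R1 from path(b,g), path(g,h)
round 2: derive path(b,i) via R1 from path(b,g), path(g,i)
round 2: derive path(b,j) via R1 from path(b,g), path(g,j)
round 2: derive path(g,b) via R1 from path(g,h), path(h,b)
round 2: derive path(g,e) via R1 from path(g,c), path(c,e)
round 2: derive path(i,b) via R1 from path(i,h), path(h,b)
round 2: derive path(i,c) via R1 from path(i,g), path(g,c)
round 2: derive path(i,e) via R1 from path(i,h), path(h,e)
round 2: derive path(j,h) via R1 from path(j,g), path(g,h)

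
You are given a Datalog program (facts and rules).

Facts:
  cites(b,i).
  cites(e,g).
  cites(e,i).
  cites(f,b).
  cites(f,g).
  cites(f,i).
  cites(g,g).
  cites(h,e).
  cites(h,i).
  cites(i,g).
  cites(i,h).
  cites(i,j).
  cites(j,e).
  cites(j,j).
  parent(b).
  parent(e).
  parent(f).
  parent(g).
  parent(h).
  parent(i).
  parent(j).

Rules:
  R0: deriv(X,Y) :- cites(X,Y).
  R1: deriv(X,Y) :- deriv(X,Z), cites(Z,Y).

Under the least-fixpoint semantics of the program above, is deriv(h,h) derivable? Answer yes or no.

round 1: derive deriv(b,i) via R0 from cites(b,i)
round 1: derive deriv(e,g) via R0 from cites(e,g)
round 1: derive deriv(e,i) via R0 from cites(e,i)
round 1: derive deriv(f,b) via R0 from cites(f,b)
round 1: derive deriv(f,g) via R0 from cites(f,g)
round 1: derive deriv(f,i) via R0 from cites(f,i)
round 1: derive deriv(g,g) via R0 from cites(g,g)
round 1: derive deriv(h,e) via R0 from cites(h,e)
round 1: derive deriv(h,i) via R0 from cites(h,i)
round 1: derive deriv(i,g) via R0 from cites(i,g)
round 1: derive deriv(i,h) via R0 from cites(i,h)
round 1: derive deriv(i,j) via R0 from cites(i,j)
round 1: derive deriv(j,e) via R0 from cites(j,e)
round 1: derive deriv(j,j) via R0 from cites(j,j)
round 2: derive deriv(b,g) via R1 from deriv(b,i), cites(i,g)
round 2: derive deriv(b,h) via R1 from deriv(b,i), cites(i,h)
round 2: derive deriv(b,j) via R1 from deriv(b,i), cites(i,j)
round 2: derive deriv(e,h) via R1 from deriv(e,i), cites(i,h)
round 2: derive deriv(e,j) via R1 from deriv(e,i), cites(i,j)
round 2: derive deriv(f,h) via R1 from deriv(f,i), cites(i,h)
round 2: derive deriv(f,j) via R1 from deriv(f,i), cites(i,j)
round 2: derive deriv(h,g) via R1 from deriv(h,e), cites(e,g)
round 2: derive deriv(h,h) via R1 from deriv(h,i), cites(i,h)
round 2: derive deriv(h,j) via R1 from deriv(h,i), cites(i,j)
round 2: derive deriv(i,e) via R1 from deriv(i,h), cites(h,e)
round 2: derive deriv(i,i) via R1 from deriv(i,h), cites(h,i)
round 2: derive deriv(j,g) via R1 from deriv(j,e), cites(e,g)
round 2: derive deriv(j,i) via R1 from deriv(j,e), cites(e,i)
round 3: derive deriv(b,e) via R1 from deriv(b,h), cites(h,e)
round 3: derive deriv(e,e) via R1 from deriv(e,h), cites(h,e)
round 3: derive deriv(f,e) via R1 from deriv(f,h), cites(h,e)
round 3: derive deriv(j,h) via R1 from deriv(j,i), cites(i,h)

yes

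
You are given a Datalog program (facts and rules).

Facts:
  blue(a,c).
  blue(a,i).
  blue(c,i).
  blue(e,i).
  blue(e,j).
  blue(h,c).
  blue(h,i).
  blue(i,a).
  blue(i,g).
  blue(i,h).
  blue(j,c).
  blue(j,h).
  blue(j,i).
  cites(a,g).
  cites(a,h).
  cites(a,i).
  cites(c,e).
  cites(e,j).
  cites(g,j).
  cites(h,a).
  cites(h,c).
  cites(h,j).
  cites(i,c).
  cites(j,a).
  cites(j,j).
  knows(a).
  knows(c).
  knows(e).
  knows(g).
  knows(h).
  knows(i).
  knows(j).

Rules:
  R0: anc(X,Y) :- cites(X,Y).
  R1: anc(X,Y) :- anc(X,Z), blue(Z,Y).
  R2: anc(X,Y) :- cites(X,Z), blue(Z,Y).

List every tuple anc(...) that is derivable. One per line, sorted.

anc(a,a)
anc(a,c)
anc(a,g)
anc(a,h)
anc(a,i)
anc(c,a)
anc(c,c)
anc(c,e)
anc(c,g)
anc(c,h)
anc(c,i)
anc(c,j)
anc(e,a)
anc(e,c)
anc(e,g)
anc(e,h)
anc(e,i)
anc(e,j)
anc(g,a)
anc(g,c)
anc(g,g)
anc(g,h)
anc(g,i)
anc(g,j)
anc(h,a)
anc(h,c)
anc(h,g)
anc(h,h)
anc(h,i)
anc(h,j)
anc(i,a)
anc(i,c)
anc(i,g)
anc(i,h)
anc(i,i)
anc(j,a)
anc(j,c)
anc(j,g)
anc(j,h)
anc(j,i)
anc(j,j)

round 1: derive anc(a,g) via R0 from cites(a,g)
round 1: derive anc(a,h) via R0 from cites(a,h)
round 1: derive anc(a,i) via R0 from cites(a,i)
round 1: derive anc(c,e) via R0 from cites(c,e)
round 1: derive anc(e,j) via R0 from cites(e,j)
round 1: derive anc(g,j) via R0 from cites(g,j)
round 1: derive anc(h,a) via R0 from cites(h,a)
round 1: derive anc(h,c) via R0 from cites(h,c)
round 1: derive anc(h,j) via R0 from cites(h,j)
round 1: derive anc(i,c) via R0 from cites(i,c)
round 1: derive anc(j,a) via R0 from cites(j,a)
round 1: derive anc(j,j) via R0 from cites(j,j)
round 1: derive anc(a,a) via R2 from cites(a,i), blue(i,a)
round 1: derive anc(a,c) via R2 from cites(a,h), blue(h,c)
round 1: derive anc(c,i) via R2 from cites(c,e), blue(e,i)
round 1: derive anc(c,j) via R2 from cites(c,e), blue(e,j)
round 1: derive anc(e,c) via R2 from cites(e,j), blue(j,c)
round 1: derive anc(e,h) via R2 from cites(e,j), blue(j,h)
round 1: derive anc(e,i) via R2 from cites(e,j), blue(j,i)
round 1: derive anc(g,c) via R2 from cites(g,j), blue(j,c)
round 1: derive anc(g,h) via R2 from cites(g,j), blue(j,h)
round 1: derive anc(g,i) via R2 from cites(g,j), blue(j,i)
round 1: derive anc(h,h) via R2 from cites(h,j), blue(j,h)
round 1: derive anc(h,i) via R2 from cites(h,a), blue(a,i)
round 1: derive anc(i,i) via R2 from cites(i,c), blue(c,i)
round 1: derive anc(j,c) via R2 from cites(j,a), blue(a,c)
round 1: derive anc(j,h) via R2 from cites(j,j), blue(j,h)
round 1: derive anc(j,i) via R2 from cites(j,a), blue(a,i)
round 2: derive anc(c,a) via R1 from anc(c,i), blue(i,a)
round 2: derive anc(c,c) via R1 from anc(c,j), blue(j,c)
round 2: derive anc(c,g) via R1 from anc(c,i), blue(i,g)
round 2: derive anc(c,h) via R1 from anc(c,i), blue(i,h)
round 2: derive anc(e,a) via R1 from anc(e,i), blue(i,a)
round 2: derive anc(e,g) via R1 from anc(e,i), blue(i,g)
round 2: derive anc(g,a) via R1 from anc(g,i), blue(i,a)
round 2: derive anc(g,g) via R1 from anc(g,i), blue(i,g)
round 2: derive anc(h,g) via R1 from anc(h,i), blue(i,g)
round 2: derive anc(i,a) via R1 from anc(i,i), blue(i,a)
round 2: derive anc(i,g) via R1 from anc(i,i), blue(i,g)
round 2: derive anc(i,h) via R1 from anc(i,i), blue(i,h)
round 2: derive anc(j,g) via R1 from anc(j,i), blue(i,g)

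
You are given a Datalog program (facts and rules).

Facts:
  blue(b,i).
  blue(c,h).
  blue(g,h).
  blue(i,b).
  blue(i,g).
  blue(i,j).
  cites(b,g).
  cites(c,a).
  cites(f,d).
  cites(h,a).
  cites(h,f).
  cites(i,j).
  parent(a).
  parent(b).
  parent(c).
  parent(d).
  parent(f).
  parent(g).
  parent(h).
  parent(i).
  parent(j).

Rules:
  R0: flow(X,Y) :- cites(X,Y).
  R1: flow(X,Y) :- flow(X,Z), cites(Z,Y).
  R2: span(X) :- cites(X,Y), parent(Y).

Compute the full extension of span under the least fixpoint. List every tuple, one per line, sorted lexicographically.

round 1: derive span(b) via R2 from cites(b,g), parent(g)
round 1: derive span(c) via R2 from cites(c,a), parent(a)
round 1: derive span(f) via R2 from cites(f,d), parent(d)
round 1: derive span(h) via R2 from cites(h,a), parent(a)
round 1: derive span(i) via R2 from cites(i,j), parent(j)

span(b)
span(c)
span(f)
span(h)
span(i)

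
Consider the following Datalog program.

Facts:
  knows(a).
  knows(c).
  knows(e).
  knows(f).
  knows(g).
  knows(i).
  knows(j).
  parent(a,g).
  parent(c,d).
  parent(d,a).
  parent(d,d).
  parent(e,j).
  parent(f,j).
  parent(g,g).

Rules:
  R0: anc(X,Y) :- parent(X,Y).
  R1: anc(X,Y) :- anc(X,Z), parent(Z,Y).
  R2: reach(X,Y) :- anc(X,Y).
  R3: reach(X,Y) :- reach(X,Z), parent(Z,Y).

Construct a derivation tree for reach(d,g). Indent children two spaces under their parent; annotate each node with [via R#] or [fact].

round 1: derive anc(a,g) via R0 from parent(a,g)
round 1: derive anc(c,d) via R0 from parent(c,d)
round 1: derive anc(d,a) via R0 from parent(d,a)
round 1: derive anc(d,d) via R0 from parent(d,d)
round 1: derive anc(e,j) via R0 from parent(e,j)
round 1: derive anc(f,j) via R0 from parent(f,j)
round 1: derive anc(g,g) via R0 from parent(g,g)
round 2: derive anc(c,a) via R1 from anc(c,d), parent(d,a)
round 2: derive anc(d,g) via R1 from anc(d,a), parent(a,g)
round 2: derive reach(a,g) via R2 from anc(a,g)
round 2: derive reach(c,d) via R2 from anc(c,d)
round 2: derive reach(d,a) via R2 from anc(d,a)
round 2: derive reach(d,d) via R2 from anc(d,d)
round 2: derive reach(e,j) via R2 from anc(e,j)
round 2: derive reach(f,j) via R2 from anc(f,j)
round 2: derive reach(g,g) via R2 from anc(g,g)
round 3: derive anc(c,g) via R1 from anc(c,a), parent(a,g)
round 3: derive reach(c,a) via R2 from anc(c,a)
round 3: derive reach(d,g) via R2 from anc(d,g)
round 4: derive reach(c,g) via R2 from anc(c,g)

reach(d,g)  [via R2]
  anc(d,g)  [via R1]
    anc(d,a)  [via R0]
      parent(d,a)  [fact]
    parent(a,g)  [fact]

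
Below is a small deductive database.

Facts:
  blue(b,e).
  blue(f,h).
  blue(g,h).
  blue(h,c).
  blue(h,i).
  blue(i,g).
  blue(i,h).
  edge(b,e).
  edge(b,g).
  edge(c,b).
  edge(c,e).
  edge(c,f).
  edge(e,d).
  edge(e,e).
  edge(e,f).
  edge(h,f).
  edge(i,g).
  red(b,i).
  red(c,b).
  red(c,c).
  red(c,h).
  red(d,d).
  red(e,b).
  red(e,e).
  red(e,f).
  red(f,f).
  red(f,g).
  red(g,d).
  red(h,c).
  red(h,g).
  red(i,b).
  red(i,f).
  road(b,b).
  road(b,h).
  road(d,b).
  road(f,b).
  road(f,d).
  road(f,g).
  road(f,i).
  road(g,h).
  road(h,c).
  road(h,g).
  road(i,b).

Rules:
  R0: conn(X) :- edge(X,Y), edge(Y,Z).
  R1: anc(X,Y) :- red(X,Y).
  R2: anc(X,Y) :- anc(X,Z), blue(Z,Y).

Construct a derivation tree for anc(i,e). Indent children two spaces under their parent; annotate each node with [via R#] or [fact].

round 1: derive anc(b,i) via R1 from red(b,i)
round 1: derive anc(c,b) via R1 from red(c,b)
round 1: derive anc(c,c) via R1 from red(c,c)
round 1: derive anc(c,h) via R1 from red(c,h)
round 1: derive anc(d,d) via R1 from red(d,d)
round 1: derive anc(e,b) via R1 from red(e,b)
round 1: derive anc(e,e) via R1 from red(e,e)
round 1: derive anc(e,f) via R1 from red(e,f)
round 1: derive anc(f,f) via R1 from red(f,f)
round 1: derive anc(f,g) via R1 from red(f,g)
round 1: derive anc(g,d) via R1 from red(g,d)
round 1: derive anc(h,c) via R1 from red(h,c)
round 1: derive anc(h,g) via R1 from red(h,g)
round 1: derive anc(i,b) via R1 from red(i,b)
round 1: derive anc(i,f) via R1 from red(i,f)
round 2: derive anc(b,g) via R2 from anc(b,i), blue(i,g)
round 2: derive anc(b,h) via R2 from anc(b,i), blue(i,h)
round 2: derive anc(c,e) via R2 from anc(c,b), blue(b,e)
round 2: derive anc(c,i) via R2 from anc(c,h), blue(h,i)
round 2: derive anc(e,h) via R2 from anc(e,f), blue(f,h)
round 2: derive anc(f,h) via R2 from anc(f,f), blue(f,h)
round 2: derive anc(h,h) via R2 from anc(h,g), blue(g,h)
round 2: derive anc(i,e) via R2 from anc(i,b), blue(b,e)
round 2: derive anc(i,h) via R2 from anc(i,f), blue(f,h)
round 3: derive anc(b,c) via R2 from anc(b,h), blue(h,c)
round 3: derive anc(c,g) via R2 from anc(c,i), blue(i,g)
round 3: derive anc(e,c) via R2 from anc(e,h), blue(h,c)
round 3: derive anc(e,i) via R2 from anc(e,h), blue(h,i)
round 3: derive anc(f,c) via R2 from anc(f,h), blue(h,c)
round 3: derive anc(f,i) via R2 from anc(f,h), blue(h,i)
round 3: derive anc(h,i) via R2 from anc(h,h), blue(h,i)
round 3: derive anc(i,c) via R2 from anc(i,h), blue(h,c)
round 3: derive anc(i,i) via R2 from anc(i,h), blue(h,i)
round 4: derive anc(e,g) via R2 from anc(e,i), blue(i,g)
round 4: derive anc(i,g) via R2 from anc(i,i), blue(i,g)

anc(i,e)  [via R2]
  anc(i,b)  [via R1]
    red(i,b)  [fact]
  blue(b,e)  [fact]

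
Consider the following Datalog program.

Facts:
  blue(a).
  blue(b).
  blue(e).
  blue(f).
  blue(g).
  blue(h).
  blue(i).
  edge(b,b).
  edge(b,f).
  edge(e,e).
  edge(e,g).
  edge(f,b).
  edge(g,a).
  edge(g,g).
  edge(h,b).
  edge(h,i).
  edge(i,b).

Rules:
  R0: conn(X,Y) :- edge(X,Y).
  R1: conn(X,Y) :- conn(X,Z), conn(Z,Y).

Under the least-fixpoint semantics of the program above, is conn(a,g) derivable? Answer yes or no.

round 1: derive conn(b,b) via R0 from edge(b,b)
round 1: derive conn(b,f) via R0 from edge(b,f)
round 1: derive conn(e,e) via R0 from edge(e,e)
round 1: derive conn(e,g) via R0 from edge(e,g)
round 1: derive conn(f,b) via R0 from edge(f,b)
round 1: derive conn(g,a) via R0 from edge(g,a)
round 1: derive conn(g,g) via R0 from edge(g,g)
round 1: derive conn(h,b) via R0 from edge(h,b)
round 1: derive conn(h,i) via R0 from edge(h,i)
round 1: derive conn(i,b) via R0 from edge(i,b)
round 2: derive conn(e,a) via R1 from conn(e,g), conn(g,a)
round 2: derive conn(f,f) via R1 from conn(f,b), conn(b,f)
round 2: derive conn(h,f) via R1 from conn(h,b), conn(b,f)
round 2: derive conn(i,f) via R1 from conn(i,b), conn(b,f)

no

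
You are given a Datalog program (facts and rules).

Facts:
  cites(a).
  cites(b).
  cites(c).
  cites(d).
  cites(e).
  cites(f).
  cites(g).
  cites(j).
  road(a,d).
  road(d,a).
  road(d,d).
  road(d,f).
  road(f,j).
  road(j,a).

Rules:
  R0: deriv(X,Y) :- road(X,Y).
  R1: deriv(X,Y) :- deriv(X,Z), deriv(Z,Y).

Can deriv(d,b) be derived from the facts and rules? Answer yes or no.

round 1: derive deriv(a,d) via R0 from road(a,d)
round 1: derive deriv(d,a) via R0 from road(d,a)
round 1: derive deriv(d,d) via R0 from road(d,d)
round 1: derive deriv(d,f) via R0 from road(d,f)
round 1: derive deriv(f,j) via R0 from road(f,j)
round 1: derive deriv(j,a) via R0 from road(j,a)
round 2: derive deriv(a,a) via R1 from deriv(a,d), deriv(d,a)
round 2: derive deriv(a,f) via R1 from deriv(a,d), deriv(d,f)
round 2: derive deriv(d,j) via R1 from deriv(d,f), deriv(f,j)
round 2: derive deriv(f,a) via R1 from deriv(f,j), deriv(j,a)
round 2: derive deriv(j,d) via R1 from deriv(j,a), deriv(a,d)
round 3: derive deriv(a,j) via R1 from deriv(a,d), deriv(d,j)
round 3: derive deriv(f,d) via R1 from deriv(f,a), deriv(a,d)
round 3: derive deriv(f,f) via R1 from deriv(f,a), deriv(a,f)
round 3: derive deriv(j,f) via R1 from deriv(j,a), deriv(a,f)
round 3: derive deriv(j,j) via R1 from deriv(j,d), deriv(d,j)

no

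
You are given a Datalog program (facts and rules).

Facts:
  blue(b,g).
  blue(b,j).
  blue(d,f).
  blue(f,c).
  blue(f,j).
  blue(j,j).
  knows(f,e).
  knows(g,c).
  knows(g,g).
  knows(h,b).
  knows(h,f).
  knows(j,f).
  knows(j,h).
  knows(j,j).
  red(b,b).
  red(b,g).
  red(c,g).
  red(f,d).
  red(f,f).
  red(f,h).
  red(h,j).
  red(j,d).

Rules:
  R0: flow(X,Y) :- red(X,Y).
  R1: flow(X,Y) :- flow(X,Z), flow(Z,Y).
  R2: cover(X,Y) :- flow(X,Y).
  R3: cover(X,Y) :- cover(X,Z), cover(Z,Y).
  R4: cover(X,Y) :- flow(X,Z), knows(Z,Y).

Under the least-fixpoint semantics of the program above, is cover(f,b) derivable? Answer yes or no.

yes

round 1: derive flow(b,b) via R0 from red(b,b)
round 1: derive flow(b,g) via R0 from red(b,g)
round 1: derive flow(c,g) via R0 from red(c,g)
round 1: derive flow(f,d) via R0 from red(f,d)
round 1: derive flow(f,f) via R0 from red(f,f)
round 1: derive flow(f,h) via R0 from red(f,h)
round 1: derive flow(h,j) via R0 from red(h,j)
round 1: derive flow(j,d) via R0 from red(j,d)
round 2: derive flow(f,j) via R1 from flow(f,h), flow(h,j)
round 2: derive flow(h,d) via R1 from flow(h,j), flow(j,d)
round 2: derive cover(b,b) via R2 from flow(b,b)
round 2: derive cover(b,g) via R2 from flow(b,g)
round 2: derive cover(c,g) via R2 from flow(c,g)
round 2: derive cover(f,d) via R2 from flow(f,d)
round 2: derive cover(f,f) via R2 from flow(f,f)
round 2: derive cover(f,h) via R2 from flow(f,h)
round 2: derive cover(h,j) via R2 from flow(h,j)
round 2: derive cover(j,d) via R2 from flow(j,d)
round 2: derive cover(b,c) via R4 from flow(b,g), knows(g,c)
round 2: derive cover(c,c) via R4 from flow(c,g), knows(g,c)
round 2: derive cover(f,b) via R4 from flow(f,h), knows(h,b)
round 2: derive cover(f,e) via R4 from flow(f,f), knows(f,e)
round 2: derive cover(h,f) via R4 from flow(h,j), knows(j,f)
round 2: derive cover(h,h) via R4 from flow(h,j), knows(j,h)
round 3: derive cover(f,j) via R2 from flow(f,j)
round 3: derive cover(h,d) via R2 from flow(h,d)
round 3: derive cover(f,c) via R3 from cover(f,b), cover(b,c)
round 3: derive cover(f,g) via R3 from cover(f,b), cover(b,g)
round 3: derive cover(h,b) via R3 from cover(h,f), cover(f,b)
round 3: derive cover(h,e) via R3 from cover(h,f), cover(f,e)
round 4: derive cover(h,c) via R3 from cover(h,b), cover(b,c)
round 4: derive cover(h,g) via R3 from cover(h,b), cover(b,g)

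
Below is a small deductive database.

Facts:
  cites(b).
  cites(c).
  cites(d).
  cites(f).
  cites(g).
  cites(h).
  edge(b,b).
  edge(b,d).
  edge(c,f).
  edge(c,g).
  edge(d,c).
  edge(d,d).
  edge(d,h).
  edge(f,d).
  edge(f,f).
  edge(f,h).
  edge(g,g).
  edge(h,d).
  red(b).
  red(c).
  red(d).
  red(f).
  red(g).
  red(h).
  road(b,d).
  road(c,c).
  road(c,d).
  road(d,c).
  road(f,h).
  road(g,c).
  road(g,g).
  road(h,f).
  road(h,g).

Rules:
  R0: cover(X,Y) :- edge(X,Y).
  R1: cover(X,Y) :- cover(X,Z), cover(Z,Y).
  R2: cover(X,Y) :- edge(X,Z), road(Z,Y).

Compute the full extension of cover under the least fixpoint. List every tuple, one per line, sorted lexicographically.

round 1: derive cover(b,b) via R0 from edge(b,b)
round 1: derive cover(b,d) via R0 from edge(b,d)
round 1: derive cover(c,f) via R0 from edge(c,f)
round 1: derive cover(c,g) via R0 from edge(c,g)
round 1: derive cover(d,c) via R0 from edge(d,c)
round 1: derive cover(d,d) via R0 from edge(d,d)
round 1: derive cover(d,h) via R0 from edge(d,h)
round 1: derive cover(f,d) via R0 from edge(f,d)
round 1: derive cover(f,f) via R0 from edge(f,f)
round 1: derive cover(f,h) via R0 from edge(f,h)
round 1: derive cover(g,g) via R0 from edge(g,g)
round 1: derive cover(h,d) via R0 from edge(h,d)
round 1: derive cover(b,c) via R2 from edge(b,d), road(d,c)
round 1: derive cover(c,c) via R2 from edge(c,g), road(g,c)
round 1: derive cover(c,h) via R2 from edge(c,f), road(f,h)
round 1: derive cover(d,f) via R2 from edge(d,h), road(h,f)
round 1: derive cover(d,g) via R2 from edge(d,h), road(h,g)
round 1: derive cover(f,c) via R2 from edge(f,d), road(d,c)
round 1: derive cover(f,g) via R2 from edge(f,h), road(h,g)
round 1: derive cover(g,c) via R2 from edge(g,g), road(g,c)
round 1: derive cover(h,c) via R2 from edge(h,d), road(d,c)
round 2: derive cover(b,f) via R1 from cover(b,c), cover(c,f)
round 2: derive cover(b,g) via R1 from cover(b,c), cover(c,g)
round 2: derive cover(b,h) via R1 from cover(b,c), cover(c,h)
round 2: derive cover(c,d) via R1 from cover(c,f), cover(f,d)
round 2: derive cover(g,f) via R1 from cover(g,c), cover(c,f)
round 2: derive cover(g,h) via R1 from cover(g,c), cover(c,h)
round 2: derive cover(h,f) via R1 from cover(h,c), cover(c,f)
round 2: derive cover(h,g) via R1 from cover(h,c), cover(c,g)
round 2: derive cover(h,h) via R1 from cover(h,c), cover(c,h)
round 3: derive cover(g,d) via R1 from cover(g,c), cover(c,d)

cover(b,b)
cover(b,c)
cover(b,d)
cover(b,f)
cover(b,g)
cover(b,h)
cover(c,c)
cover(c,d)
cover(c,f)
cover(c,g)
cover(c,h)
cover(d,c)
cover(d,d)
cover(d,f)
cover(d,g)
cover(d,h)
cover(f,c)
cover(f,d)
cover(f,f)
cover(f,g)
cover(f,h)
cover(g,c)
cover(g,d)
cover(g,f)
cover(g,g)
cover(g,h)
cover(h,c)
cover(h,d)
cover(h,f)
cover(h,g)
cover(h,h)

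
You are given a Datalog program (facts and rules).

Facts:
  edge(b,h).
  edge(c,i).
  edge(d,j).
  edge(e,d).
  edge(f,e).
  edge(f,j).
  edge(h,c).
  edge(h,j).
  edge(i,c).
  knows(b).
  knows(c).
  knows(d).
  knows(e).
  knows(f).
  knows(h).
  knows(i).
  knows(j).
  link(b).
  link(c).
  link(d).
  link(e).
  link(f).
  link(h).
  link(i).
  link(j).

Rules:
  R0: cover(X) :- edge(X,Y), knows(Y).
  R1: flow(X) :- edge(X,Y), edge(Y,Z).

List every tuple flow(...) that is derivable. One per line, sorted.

round 1: derive flow(b) via R1 from edge(b,h), edge(h,c)
round 1: derive flow(c) via R1 from edge(c,i), edge(i,c)
round 1: derive flow(e) via R1 from edge(e,d), edge(d,j)
round 1: derive flow(f) via R1 from edge(f,e), edge(e,d)
round 1: derive flow(h) via R1 from edge(h,c), edge(c,i)
round 1: derive flow(i) via R1 from edge(i,c), edge(c,i)

flow(b)
flow(c)
flow(e)
flow(f)
flow(h)
flow(i)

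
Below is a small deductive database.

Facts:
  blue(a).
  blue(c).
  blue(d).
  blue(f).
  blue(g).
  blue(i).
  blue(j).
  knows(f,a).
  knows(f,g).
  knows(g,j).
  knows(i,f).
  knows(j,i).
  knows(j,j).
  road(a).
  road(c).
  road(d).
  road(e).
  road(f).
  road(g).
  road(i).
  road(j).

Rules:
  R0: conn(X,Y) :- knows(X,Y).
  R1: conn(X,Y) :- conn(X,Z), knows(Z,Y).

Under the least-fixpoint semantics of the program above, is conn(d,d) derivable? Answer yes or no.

round 1: derive conn(f,a) via R0 from knows(f,a)
round 1: derive conn(f,g) via R0 from knows(f,g)
round 1: derive conn(g,j) via R0 from knows(g,j)
round 1: derive conn(i,f) via R0 from knows(i,f)
round 1: derive conn(j,i) via R0 from knows(j,i)
round 1: derive conn(j,j) via R0 from knows(j,j)
round 2: derive conn(f,j) via R1 from conn(f,g), knows(g,j)
round 2: derive conn(g,i) via R1 from conn(g,j), knows(j,i)
round 2: derive conn(i,a) via R1 from conn(i,f), knows(f,a)
round 2: derive conn(i,g) via R1 from conn(i,f), knows(f,g)
round 2: derive conn(j,f) via R1 from conn(j,i), knows(i,f)
round 3: derive conn(f,i) via R1 from conn(f,j), knows(j,i)
round 3: derive conn(g,f) via R1 from conn(g,i), knows(i,f)
round 3: derive conn(i,j) via R1 from conn(i,g), knows(g,j)
round 3: derive conn(j,a) via R1 from conn(j,f), knows(f,a)
round 3: derive conn(j,g) via R1 from conn(j,f), knows(f,g)
round 4: derive conn(f,f) via R1 from conn(f,i), knows(i,f)
round 4: derive conn(g,a) via R1 from conn(g,f), knows(f,a)
round 4: derive conn(g,g) via R1 from conn(g,f), knows(f,g)
round 4: derive conn(i,i) via R1 from conn(i,j), knows(j,i)

no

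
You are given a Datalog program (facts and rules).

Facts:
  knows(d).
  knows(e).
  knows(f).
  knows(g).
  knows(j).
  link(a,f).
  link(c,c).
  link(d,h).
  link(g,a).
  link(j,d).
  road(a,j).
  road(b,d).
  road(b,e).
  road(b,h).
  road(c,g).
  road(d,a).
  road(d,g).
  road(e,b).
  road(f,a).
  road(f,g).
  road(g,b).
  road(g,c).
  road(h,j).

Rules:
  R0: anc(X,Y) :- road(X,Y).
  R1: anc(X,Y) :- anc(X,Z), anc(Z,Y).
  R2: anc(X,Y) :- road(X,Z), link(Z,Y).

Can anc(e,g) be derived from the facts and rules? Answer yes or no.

yes

round 1: derive anc(a,j) via R0 from road(a,j)
round 1: derive anc(b,d) via R0 from road(b,d)
round 1: derive anc(b,e) via R0 from road(b,e)
round 1: derive anc(b,h) via R0 from road(b,h)
round 1: derive anc(c,g) via R0 from road(c,g)
round 1: derive anc(d,a) via R0 from road(d,a)
round 1: derive anc(d,g) via R0 from road(d,g)
round 1: derive anc(e,b) via R0 from road(e,b)
round 1: derive anc(f,a) via R0 from road(f,a)
round 1: derive anc(f,g) via R0 from road(f,g)
round 1: derive anc(g,b) via R0 from road(g,b)
round 1: derive anc(g,c) via R0 from road(g,c)
round 1: derive anc(h,j) via R0 from road(h,j)
round 1: derive anc(a,d) via R2 from road(a,j), link(j,d)
round 1: derive anc(c,a) via R2 from road(c,g), link(g,a)
round 1: derive anc(d,f) via R2 from road(d,a), link(a,f)
round 1: derive anc(f,f) via R2 from road(f,a), link(a,f)
round 1: derive anc(h,d) via R2 from road(h,j), link(j,d)
round 2: derive anc(a,a) via R1 from anc(a,d), anc(d,a)
round 2: derive anc(a,f) via R1 from anc(a,d), anc(d,f)
round 2: derive anc(a,g) via R1 from anc(a,d), anc(d,g)
round 2: derive anc(b,a) via R1 from anc(b,d), anc(d,a)
round 2: derive anc(b,b) via R1 from anc(b,e), anc(e,b)
round 2: derive anc(b,f) via R1 from anc(b,d), anc(d,f)
round 2: derive anc(b,g) via R1 from anc(b,d), anc(d,g)
round 2: derive anc(b,j) via R1 from anc(b,h), anc(h,j)
round 2: derive anc(c,b) via R1 from anc(c,g), anc(g,b)
round 2: derive anc(c,c) via R1 from anc(c,g), anc(g,c)
round 2: derive anc(c,d) via R1 from anc(c,a), anc(a,d)
round 2: derive anc(c,j) via R1 from anc(c,a), anc(a,j)
round 2: derive anc(d,b) via R1 from anc(d,g), anc(g,b)
round 2: derive anc(d,c) via R1 from anc(d,g), anc(g,c)
round 2: derive anc(d,d) via R1 from anc(d,a), anc(a,d)
round 2: derive anc(d,j) via R1 from anc(d,a), anc(a,j)
round 2: derive anc(e,d) via R1 from anc(e,b), anc(b,d)
round 2: derive anc(e,e) via R1 from anc(e,b), anc(b,e)
round 2: derive anc(e,h) via R1 from anc(e,b), anc(b,h)
round 2: derive anc(f,b) via R1 from anc(f,g), anc(g,b)
round 2: derive anc(f,c) via R1 from anc(f,g), anc(g,c)
round 2: derive anc(f,d) via R1 from anc(f,a), anc(a,d)
round 2: derive anc(f,j) via R1 from anc(f,a), anc(a,j)
round 2: derive anc(g,a) via R1 from anc(g,c), anc(c,a)
round 2: derive anc(g,d) via R1 from anc(g,b), anc(b,d)
round 2: derive anc(g,e) via R1 from anc(g,b), anc(b,e)
round 2: derive anc(g,g) via R1 from anc(g,c), anc(c,g)
round 2: derive anc(g,h) via R1 from anc(g,b), anc(b,h)
round 2: derive anc(h,a) via R1 from anc(h,d), anc(d,a)
round 2: derive anc(h,f) via R1 from anc(h,d), anc(d,f)
round 2: derive anc(h,g) via R1 from anc(h,d), anc(d,g)
round 3: derive anc(a,b) via R1 from anc(a,d), anc(d,b)
round 3: derive anc(a,c) via R1 from anc(a,d), anc(d,c)
round 3: derive anc(a,e) via R1 from anc(a,g), anc(g,e)
round 3: derive anc(a,h) via R1 from anc(a,g), anc(g,h)
round 3: derive anc(b,c) via R1 from anc(b,d), anc(d,c)
round 3: derive anc(c,e) via R1 from anc(c,b), anc(b,e)
round 3: derive anc(c,f) via R1 from anc(c,a), anc(a,f)
round 3: derive anc(c,h) via R1 from anc(c,b), anc(b,h)
round 3: derive anc(d,e) via R1 from anc(d,b), anc(b,e)
round 3: derive anc(d,h) via R1 from anc(d,b), anc(b,h)
round 3: derive anc(e,a) via R1 from anc(e,b), anc(b,a)
round 3: derive anc(e,c) via R1 from anc(e,d), anc(d,c)
round 3: derive anc(e,f) via R1 from anc(e,b), anc(b,f)
round 3: derive anc(e,g) via R1 from anc(e,b), anc(b,g)
round 3: derive anc(e,j) via R1 from anc(e,b), anc(b,j)
round 3: derive anc(f,e) via R1 from anc(f,b), anc(b,e)
round 3: derive anc(f,h) via R1 from anc(f,b), anc(b,h)
round 3: derive anc(g,f) via R1 from anc(g,a), anc(a,f)
round 3: derive anc(g,j) via R1 from anc(g,a), anc(a,j)
round 3: derive anc(h,b) via R1 from anc(h,d), anc(d,b)
round 3: derive anc(h,c) via R1 from anc(h,d), anc(d,c)
round 3: derive anc(h,e) via R1 from anc(h,g), anc(g,e)
round 3: derive anc(h,h) via R1 from anc(h,g), anc(g,h)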